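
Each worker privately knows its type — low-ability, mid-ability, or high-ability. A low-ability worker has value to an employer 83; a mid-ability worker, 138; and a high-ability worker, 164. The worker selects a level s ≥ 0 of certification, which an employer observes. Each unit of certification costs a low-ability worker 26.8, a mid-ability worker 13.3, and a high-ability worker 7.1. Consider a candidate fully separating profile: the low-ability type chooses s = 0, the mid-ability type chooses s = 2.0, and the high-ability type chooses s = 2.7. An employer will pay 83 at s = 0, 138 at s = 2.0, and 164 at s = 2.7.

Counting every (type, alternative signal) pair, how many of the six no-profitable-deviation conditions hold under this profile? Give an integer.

Low-ability (own payoff 83): to s=2.0 gives 138 − 26.8×2.0 = 84.4 → profitable ✗; to s=2.7 gives 164 − 26.8×2.7 = 91.64 → profitable ✗.
High-ability (own payoff 164 − 7.1×2.7 = 144.83): to s=0 gives 83 → no gain ✓; to s=2.0 gives 138 − 7.1×2.0 = 123.8 → no gain ✓.
Mid-ability (own payoff 138 − 13.3×2.0 = 111.4): to s=0 gives 83 → no gain ✓; to s=2.7 gives 164 − 13.3×2.7 = 128.09 → profitable ✗.
3 of the 6 constraints hold; not an equilibrium.

3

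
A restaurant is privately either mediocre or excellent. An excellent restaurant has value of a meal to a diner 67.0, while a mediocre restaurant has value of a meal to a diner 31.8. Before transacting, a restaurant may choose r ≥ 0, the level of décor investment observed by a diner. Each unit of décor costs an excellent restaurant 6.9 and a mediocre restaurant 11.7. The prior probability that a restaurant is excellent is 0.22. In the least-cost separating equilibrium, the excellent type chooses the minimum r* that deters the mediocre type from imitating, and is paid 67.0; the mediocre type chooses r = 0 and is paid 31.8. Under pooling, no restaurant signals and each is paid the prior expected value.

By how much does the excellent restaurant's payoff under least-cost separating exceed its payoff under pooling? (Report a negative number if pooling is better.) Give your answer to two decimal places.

Least-cost separating signal: r* solves 31.8 = 67.0 − 11.7·r*, so r* = (67.0 − 31.8)/11.7 ≈ 3.0085.
Excellent type's separating payoff: 67.0 − 6.9 × r* = 67.0 − 6.9 × (67.0 − 31.8)/11.7 = 67.0 − 242.88/11.7 ≈ 46.2410.
Pooling payoff: 0.22 × 67.0 + 0.78 × 31.8 = 39.544.
Difference: 46.2410 − 39.544 = 6.697, i.e. 6.70 to two decimal places.
The excellent type prefers to separate.

6.70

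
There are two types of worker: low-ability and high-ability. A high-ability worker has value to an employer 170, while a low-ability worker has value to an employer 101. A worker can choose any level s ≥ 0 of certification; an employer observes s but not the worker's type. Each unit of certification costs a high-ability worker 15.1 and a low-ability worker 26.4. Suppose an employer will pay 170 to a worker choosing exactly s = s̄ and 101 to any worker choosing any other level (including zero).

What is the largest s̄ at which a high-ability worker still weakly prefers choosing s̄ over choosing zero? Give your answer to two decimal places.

4.57

Choosing s̄ yields the high-ability type 170 − 15.1·s̄; choosing zero yields 101.
The high-ability type is indifferent at 170 − 15.1·s̄ = 101, i.e. s̄ = (170 − 101) / 15.1 ≈ 4.57.
For any s̄ above 4.57 the high-ability type would rather pool at zero, so separation collapses.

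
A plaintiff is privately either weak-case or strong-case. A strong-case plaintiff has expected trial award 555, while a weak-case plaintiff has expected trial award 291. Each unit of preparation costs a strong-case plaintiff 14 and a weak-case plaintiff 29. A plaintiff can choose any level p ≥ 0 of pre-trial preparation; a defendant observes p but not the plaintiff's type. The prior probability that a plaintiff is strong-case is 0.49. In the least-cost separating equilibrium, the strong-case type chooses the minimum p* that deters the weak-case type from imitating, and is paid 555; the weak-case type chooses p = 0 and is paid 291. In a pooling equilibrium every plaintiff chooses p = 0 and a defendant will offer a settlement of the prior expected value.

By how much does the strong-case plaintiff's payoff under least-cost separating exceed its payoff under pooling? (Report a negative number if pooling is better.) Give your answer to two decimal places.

7.19

Least-cost separating signal: p* solves 291 = 555 − 29·p*, so p* = (555 − 291)/29 ≈ 9.1034.
Strong-case type's separating payoff: 555 − 14 × p* = 555 − 14 × (555 − 291)/29 = 555 − 3696/29 ≈ 427.5517.
Pooling payoff: 0.49 × 555 + 0.51 × 291 = 420.36.
Difference: 427.5517 − 420.36 = 7.1917, i.e. 7.19 to two decimal places.
The strong-case type prefers to separate.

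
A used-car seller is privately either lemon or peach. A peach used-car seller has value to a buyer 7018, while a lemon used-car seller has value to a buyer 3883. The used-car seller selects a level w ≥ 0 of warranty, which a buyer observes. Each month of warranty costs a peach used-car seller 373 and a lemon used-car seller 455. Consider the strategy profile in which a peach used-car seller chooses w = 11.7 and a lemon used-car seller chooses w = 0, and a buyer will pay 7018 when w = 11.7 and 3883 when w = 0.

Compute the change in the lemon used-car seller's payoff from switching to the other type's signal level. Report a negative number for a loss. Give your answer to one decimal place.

-2188.5

Playing w = 0 the lemon used-car seller receives 3883.
Deviating to w = 11.7 brings payment 7018 at cost 455 × 11.7 = 5323.5, netting 1694.5.
Gain from deviating: 1694.5 − 3883 = -2188.5.
The gain is negative, so the lemon type's incentive-compatibility constraint is satisfied.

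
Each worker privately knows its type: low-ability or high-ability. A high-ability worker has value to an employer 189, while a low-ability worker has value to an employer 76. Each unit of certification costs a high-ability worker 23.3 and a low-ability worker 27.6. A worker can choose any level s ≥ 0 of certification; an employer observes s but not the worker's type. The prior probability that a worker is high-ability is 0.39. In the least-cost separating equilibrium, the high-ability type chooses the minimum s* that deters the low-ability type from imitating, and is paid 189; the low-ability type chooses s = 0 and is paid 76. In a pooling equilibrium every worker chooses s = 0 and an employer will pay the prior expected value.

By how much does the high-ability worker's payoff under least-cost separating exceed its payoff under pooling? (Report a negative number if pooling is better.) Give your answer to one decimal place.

-26.5

Least-cost separating signal: s* solves 76 = 189 − 27.6·s*, so s* = (189 − 76)/27.6 ≈ 4.0942.
High-ability type's separating payoff: 189 − 23.3 × s* = 189 − 23.3 × (189 − 76)/27.6 = 189 − 2632.9/27.6 ≈ 93.605.
Pooling payoff: 0.39 × 189 + 0.61 × 76 = 120.07.
Difference: 93.605 − 120.07 = -26.465, i.e. -26.5 to one decimal place.
The high-ability type would prefer the pooling outcome.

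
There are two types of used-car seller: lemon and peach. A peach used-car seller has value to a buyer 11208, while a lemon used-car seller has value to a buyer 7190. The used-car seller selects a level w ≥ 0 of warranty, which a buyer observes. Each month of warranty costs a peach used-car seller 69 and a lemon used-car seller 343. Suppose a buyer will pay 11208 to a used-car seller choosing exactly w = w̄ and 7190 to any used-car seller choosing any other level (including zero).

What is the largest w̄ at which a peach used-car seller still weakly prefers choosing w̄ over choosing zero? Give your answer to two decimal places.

Choosing w̄ yields the peach type 11208 − 69·w̄; choosing zero yields 7190.
The peach type is indifferent at 11208 − 69·w̄ = 7190, i.e. w̄ = (11208 − 7190) / 69 ≈ 58.23.
For any w̄ above 58.23 the peach type would rather pool at zero, so separation collapses.

58.23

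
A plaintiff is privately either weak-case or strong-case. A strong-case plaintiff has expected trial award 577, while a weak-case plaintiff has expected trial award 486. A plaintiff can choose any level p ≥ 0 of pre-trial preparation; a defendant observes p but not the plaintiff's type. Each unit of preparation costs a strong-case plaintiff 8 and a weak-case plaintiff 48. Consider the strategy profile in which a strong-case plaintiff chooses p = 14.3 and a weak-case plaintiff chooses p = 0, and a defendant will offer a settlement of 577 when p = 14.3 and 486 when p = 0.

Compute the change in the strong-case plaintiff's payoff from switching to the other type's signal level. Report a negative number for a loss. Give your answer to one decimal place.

Playing p = 14.3 the strong-case plaintiff receives 577 − 8 × 14.3 = 462.6.
Deviating to p = 0 yields 486 instead.
Gain from deviating: 486 − 462.6 = 23.4.
The gain is positive, so the strong-case type's incentive-compatibility constraint is violated — this profile is not a separating equilibrium.

23.4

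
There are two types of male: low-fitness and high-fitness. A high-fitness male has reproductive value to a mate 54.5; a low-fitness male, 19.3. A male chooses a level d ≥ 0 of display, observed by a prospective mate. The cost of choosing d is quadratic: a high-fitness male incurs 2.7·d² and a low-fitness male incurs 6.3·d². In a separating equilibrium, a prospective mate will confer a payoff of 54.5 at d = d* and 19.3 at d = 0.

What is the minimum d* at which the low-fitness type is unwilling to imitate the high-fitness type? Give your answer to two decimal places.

2.36

The low-fitness type at d = 0 receives 19.3; imitating at d* yields 54.5 − 6.3·d*².
Indifference: 19.3 = 54.5 − 6.3·d*², so d*² = (54.5 − 19.3) / 6.3 ≈ 5.5873.
d* = √5.5873 ≈ 2.36.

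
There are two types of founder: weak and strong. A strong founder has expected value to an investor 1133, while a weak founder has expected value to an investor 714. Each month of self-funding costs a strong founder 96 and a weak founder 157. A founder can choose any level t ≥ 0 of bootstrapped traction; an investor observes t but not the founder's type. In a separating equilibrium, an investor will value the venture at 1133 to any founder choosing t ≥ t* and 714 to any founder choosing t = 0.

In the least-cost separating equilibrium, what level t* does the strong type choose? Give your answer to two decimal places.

A weak founder choosing t = 0 receives 714.
Imitating at t* instead would pay 1133 at cost 157·t*, netting 1133 − 157·t*.
Indifference: 714 = 1133 − 157·t*, so t* = (1133 − 714) / 157 ≈ 2.67.
At t* the weak type's incentive constraint just binds; the strong type strictly prefers t* since its per-unit cost is lower.

2.67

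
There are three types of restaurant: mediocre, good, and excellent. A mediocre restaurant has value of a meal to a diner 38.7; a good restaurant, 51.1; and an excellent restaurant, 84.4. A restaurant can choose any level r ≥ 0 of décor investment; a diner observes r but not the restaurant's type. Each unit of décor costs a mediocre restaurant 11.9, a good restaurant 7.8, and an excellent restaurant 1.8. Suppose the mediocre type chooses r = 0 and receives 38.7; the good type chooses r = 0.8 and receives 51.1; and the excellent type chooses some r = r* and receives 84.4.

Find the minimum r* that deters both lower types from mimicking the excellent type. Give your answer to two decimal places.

Good type (on-path payoff 51.1 − 7.8×0.8 = 44.86) won't mimic when 44.86 ≥ 84.4 − 7.8·r*, i.e. r* ≥ 5.07.
Mediocre type (on-path payoff 38.7) won't mimic when 38.7 ≥ 84.4 − 11.9·r*, i.e. r* ≥ 3.84.
Both must hold, so r* = max(3.84, 5.07) = 5.07. The good type's constraint binds.

5.07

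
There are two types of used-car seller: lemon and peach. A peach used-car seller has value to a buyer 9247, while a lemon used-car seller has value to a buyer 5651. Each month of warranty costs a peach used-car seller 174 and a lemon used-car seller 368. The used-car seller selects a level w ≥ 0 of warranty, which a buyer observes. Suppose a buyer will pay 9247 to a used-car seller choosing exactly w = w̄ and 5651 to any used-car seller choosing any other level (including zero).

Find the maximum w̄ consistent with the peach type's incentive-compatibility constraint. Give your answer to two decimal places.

20.67

Choosing w̄ yields the peach type 9247 − 174·w̄; choosing zero yields 5651.
The peach type is indifferent at 9247 − 174·w̄ = 5651, i.e. w̄ = (9247 − 5651) / 174 ≈ 20.67.
For any w̄ above 20.67 the peach type would rather pool at zero, so separation collapses.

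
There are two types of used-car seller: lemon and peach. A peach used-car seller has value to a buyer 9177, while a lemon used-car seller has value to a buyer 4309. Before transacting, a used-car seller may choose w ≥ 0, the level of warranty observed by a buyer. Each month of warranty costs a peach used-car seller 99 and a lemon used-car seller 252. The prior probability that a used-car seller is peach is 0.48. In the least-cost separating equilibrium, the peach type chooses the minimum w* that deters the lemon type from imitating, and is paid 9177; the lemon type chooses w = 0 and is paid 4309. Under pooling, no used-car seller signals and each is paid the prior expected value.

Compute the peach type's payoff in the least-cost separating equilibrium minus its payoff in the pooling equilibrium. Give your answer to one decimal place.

618.9

Least-cost separating signal: w* solves 4309 = 9177 − 252·w*, so w* = (9177 − 4309)/252 ≈ 19.3175.
Peach type's separating payoff: 9177 − 99 × w* = 9177 − 99 × (9177 − 4309)/252 = 9177 − 481932/252 ≈ 7264.571.
Pooling payoff: 0.48 × 9177 + 0.52 × 4309 = 6645.64.
Difference: 7264.571 − 6645.64 = 618.931, i.e. 618.9 to one decimal place.
The peach type prefers to separate.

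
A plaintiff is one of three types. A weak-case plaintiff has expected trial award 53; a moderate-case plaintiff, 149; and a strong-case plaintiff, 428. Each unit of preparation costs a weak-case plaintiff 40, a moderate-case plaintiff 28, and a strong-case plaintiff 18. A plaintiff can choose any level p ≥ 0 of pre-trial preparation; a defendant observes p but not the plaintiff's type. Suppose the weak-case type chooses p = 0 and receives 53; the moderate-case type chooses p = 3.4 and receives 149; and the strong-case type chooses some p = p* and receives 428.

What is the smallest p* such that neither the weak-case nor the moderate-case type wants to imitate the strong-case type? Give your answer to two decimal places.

13.36

Weak-case type (on-path payoff 53) won't mimic when 53 ≥ 428 − 40·p*, i.e. p* ≥ 9.38.
Moderate-case type (on-path payoff 149 − 28×3.4 = 53.8) won't mimic when 53.8 ≥ 428 − 28·p*, i.e. p* ≥ 13.36.
Both must hold, so p* = max(9.38, 13.36) = 13.36. The moderate-case type's constraint binds.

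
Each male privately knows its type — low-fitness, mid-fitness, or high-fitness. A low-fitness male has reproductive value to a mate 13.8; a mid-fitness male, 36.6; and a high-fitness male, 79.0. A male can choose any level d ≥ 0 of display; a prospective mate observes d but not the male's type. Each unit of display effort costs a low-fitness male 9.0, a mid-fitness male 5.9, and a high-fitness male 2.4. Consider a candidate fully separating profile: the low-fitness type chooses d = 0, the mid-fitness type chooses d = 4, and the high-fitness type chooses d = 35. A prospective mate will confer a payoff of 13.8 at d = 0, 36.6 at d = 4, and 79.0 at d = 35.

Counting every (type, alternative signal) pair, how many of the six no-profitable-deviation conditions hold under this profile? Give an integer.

High-fitness (own payoff 79.0 − 2.4×35 = -5): to d=0 gives 13.8 → profitable ✗; to d=4 gives 36.6 − 2.4×4 = 27 → profitable ✗.
Mid-fitness (own payoff 36.6 − 5.9×4 = 13): to d=0 gives 13.8 → profitable ✗; to d=35 gives 79.0 − 5.9×35 = -127.5 → no gain ✓.
Low-fitness (own payoff 13.8): to d=4 gives 36.6 − 9.0×4 = 0.6 → no gain ✓; to d=35 gives 79.0 − 9.0×35 = -236 → no gain ✓.
3 of the 6 constraints hold; not an equilibrium.

3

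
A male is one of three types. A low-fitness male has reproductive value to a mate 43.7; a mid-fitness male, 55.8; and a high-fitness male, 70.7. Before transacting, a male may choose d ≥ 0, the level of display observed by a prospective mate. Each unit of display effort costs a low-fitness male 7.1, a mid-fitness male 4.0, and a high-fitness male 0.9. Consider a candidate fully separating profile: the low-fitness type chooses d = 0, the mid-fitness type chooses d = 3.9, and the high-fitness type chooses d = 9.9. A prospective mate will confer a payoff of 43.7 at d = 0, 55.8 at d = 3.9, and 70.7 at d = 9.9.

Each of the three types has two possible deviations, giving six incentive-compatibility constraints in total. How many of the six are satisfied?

5

Mid-fitness (own payoff 55.8 − 4.0×3.9 = 40.2): to d=0 gives 43.7 → profitable ✗; to d=9.9 gives 70.7 − 4.0×9.9 = 31.1 → no gain ✓.
High-fitness (own payoff 70.7 − 0.9×9.9 = 61.79): to d=0 gives 43.7 → no gain ✓; to d=3.9 gives 55.8 − 0.9×3.9 = 52.29 → no gain ✓.
Low-fitness (own payoff 43.7): to d=3.9 gives 55.8 − 7.1×3.9 = 28.11 → no gain ✓; to d=9.9 gives 70.7 − 7.1×9.9 = 0.41 → no gain ✓.
5 of the 6 constraints hold; not an equilibrium.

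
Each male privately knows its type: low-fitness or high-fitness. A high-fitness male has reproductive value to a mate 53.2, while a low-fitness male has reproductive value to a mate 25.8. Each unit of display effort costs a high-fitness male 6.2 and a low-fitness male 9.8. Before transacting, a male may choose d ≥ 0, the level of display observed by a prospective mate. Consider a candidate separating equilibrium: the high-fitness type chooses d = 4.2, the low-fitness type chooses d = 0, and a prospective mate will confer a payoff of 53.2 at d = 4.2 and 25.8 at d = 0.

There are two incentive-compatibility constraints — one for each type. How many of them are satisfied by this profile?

2

High-fitness type: signal → 53.2 − 6.2 × 4.2 = 27.16; deviate to 0 → 25.8. IC holds (27.16 ≥ 25.8).
Low-fitness type: stay at 0 → 25.8; mimic → 53.2 − 9.8 × 4.2 = 12.04. IC holds (25.8 ≥ 12.04).
2 of 2 constraints hold, so this is a separating equilibrium.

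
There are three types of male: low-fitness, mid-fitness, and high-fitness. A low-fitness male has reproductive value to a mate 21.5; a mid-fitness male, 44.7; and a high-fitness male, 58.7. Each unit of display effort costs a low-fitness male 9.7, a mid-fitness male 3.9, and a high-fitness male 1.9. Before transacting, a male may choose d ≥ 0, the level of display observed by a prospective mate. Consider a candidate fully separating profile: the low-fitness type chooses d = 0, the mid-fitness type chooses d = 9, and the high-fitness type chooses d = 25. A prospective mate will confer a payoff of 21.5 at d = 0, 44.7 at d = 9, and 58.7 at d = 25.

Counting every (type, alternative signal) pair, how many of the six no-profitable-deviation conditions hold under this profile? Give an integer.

3

Mid-fitness (own payoff 44.7 − 3.9×9 = 9.6): to d=0 gives 21.5 → profitable ✗; to d=25 gives 58.7 − 3.9×25 = -38.8 → no gain ✓.
Low-fitness (own payoff 21.5): to d=9 gives 44.7 − 9.7×9 = -42.6 → no gain ✓; to d=25 gives 58.7 − 9.7×25 = -183.8 → no gain ✓.
High-fitness (own payoff 58.7 − 1.9×25 = 11.2): to d=0 gives 21.5 → profitable ✗; to d=9 gives 44.7 − 1.9×9 = 27.6 → profitable ✗.
3 of the 6 constraints hold; not an equilibrium.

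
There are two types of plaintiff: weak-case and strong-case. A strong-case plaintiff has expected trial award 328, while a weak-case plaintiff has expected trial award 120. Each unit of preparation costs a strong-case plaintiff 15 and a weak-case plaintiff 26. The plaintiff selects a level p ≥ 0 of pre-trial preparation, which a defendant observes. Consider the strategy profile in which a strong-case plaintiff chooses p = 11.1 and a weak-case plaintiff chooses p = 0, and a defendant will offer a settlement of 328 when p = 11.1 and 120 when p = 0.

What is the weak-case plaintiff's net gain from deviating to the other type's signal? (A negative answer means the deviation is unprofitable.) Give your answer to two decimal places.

Playing p = 0 the weak-case plaintiff receives 120.
Deviating to p = 11.1 brings payment 328 at cost 26 × 11.1 = 288.6, netting 39.4.
Gain from deviating: 39.4 − 120 = -80.60.
The gain is negative, so the weak-case type's incentive-compatibility constraint is satisfied.

-80.60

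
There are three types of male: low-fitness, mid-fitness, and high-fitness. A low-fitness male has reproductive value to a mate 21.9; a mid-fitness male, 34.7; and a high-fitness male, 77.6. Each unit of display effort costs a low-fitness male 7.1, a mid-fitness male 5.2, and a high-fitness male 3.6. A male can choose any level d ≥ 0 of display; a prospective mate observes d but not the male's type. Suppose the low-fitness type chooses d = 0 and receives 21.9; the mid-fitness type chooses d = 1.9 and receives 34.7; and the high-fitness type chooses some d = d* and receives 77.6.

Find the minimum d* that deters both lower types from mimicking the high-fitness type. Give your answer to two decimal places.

10.15

Low-fitness type (on-path payoff 21.9) won't mimic when 21.9 ≥ 77.6 − 7.1·d*, i.e. d* ≥ 7.85.
Mid-fitness type (on-path payoff 34.7 − 5.2×1.9 = 24.82) won't mimic when 24.82 ≥ 77.6 − 5.2·d*, i.e. d* ≥ 10.15.
Both must hold, so d* = max(7.85, 10.15) = 10.15. The mid-fitness type's constraint binds.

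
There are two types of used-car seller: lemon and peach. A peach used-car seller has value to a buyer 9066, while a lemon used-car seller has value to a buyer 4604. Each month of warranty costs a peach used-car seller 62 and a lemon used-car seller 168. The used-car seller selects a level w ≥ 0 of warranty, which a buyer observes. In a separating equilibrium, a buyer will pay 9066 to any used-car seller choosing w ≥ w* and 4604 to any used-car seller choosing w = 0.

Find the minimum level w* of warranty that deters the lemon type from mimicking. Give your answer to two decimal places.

26.56

A lemon used-car seller choosing w = 0 receives 4604.
Imitating at w* instead would pay 9066 at cost 168·w*, netting 9066 − 168·w*.
Indifference: 4604 = 9066 − 168·w*, so w* = (9066 − 4604) / 168 ≈ 26.56.
At w* the lemon type's incentive constraint just binds; the peach type strictly prefers w* since its per-unit cost is lower.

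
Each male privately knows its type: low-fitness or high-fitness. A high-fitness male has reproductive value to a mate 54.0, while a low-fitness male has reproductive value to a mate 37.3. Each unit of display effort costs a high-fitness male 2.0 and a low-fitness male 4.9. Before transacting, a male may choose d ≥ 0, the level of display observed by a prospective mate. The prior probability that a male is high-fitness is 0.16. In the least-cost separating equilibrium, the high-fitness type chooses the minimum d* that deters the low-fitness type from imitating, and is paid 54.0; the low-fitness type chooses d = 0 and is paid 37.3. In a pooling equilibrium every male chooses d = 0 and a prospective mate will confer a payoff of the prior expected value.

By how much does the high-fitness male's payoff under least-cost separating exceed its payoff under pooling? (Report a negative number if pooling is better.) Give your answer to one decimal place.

7.2

Least-cost separating signal: d* solves 37.3 = 54.0 − 4.9·d*, so d* = (54.0 − 37.3)/4.9 ≈ 3.4082.
High-fitness type's separating payoff: 54.0 − 2.0 × d* = 54.0 − 2.0 × (54.0 − 37.3)/4.9 = 54.0 − 33.4/4.9 ≈ 47.184.
Pooling payoff: 0.16 × 54.0 + 0.84 × 37.3 = 39.972.
Difference: 47.184 − 39.972 = 7.212, i.e. 7.2 to one decimal place.
The high-fitness type prefers to separate.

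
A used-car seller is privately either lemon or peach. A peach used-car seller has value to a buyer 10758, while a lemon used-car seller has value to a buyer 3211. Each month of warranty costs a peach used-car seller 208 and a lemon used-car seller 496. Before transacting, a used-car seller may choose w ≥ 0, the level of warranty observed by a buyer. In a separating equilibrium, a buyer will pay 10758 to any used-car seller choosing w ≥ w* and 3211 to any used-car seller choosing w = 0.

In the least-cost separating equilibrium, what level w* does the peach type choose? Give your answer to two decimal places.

A lemon used-car seller choosing w = 0 receives 3211.
Imitating at w* instead would pay 10758 at cost 496·w*, netting 10758 − 496·w*.
Indifference: 3211 = 10758 − 496·w*, so w* = (10758 − 3211) / 496 ≈ 15.22.
At w* the lemon type's incentive constraint just binds; the peach type strictly prefers w* since its per-unit cost is lower.

15.22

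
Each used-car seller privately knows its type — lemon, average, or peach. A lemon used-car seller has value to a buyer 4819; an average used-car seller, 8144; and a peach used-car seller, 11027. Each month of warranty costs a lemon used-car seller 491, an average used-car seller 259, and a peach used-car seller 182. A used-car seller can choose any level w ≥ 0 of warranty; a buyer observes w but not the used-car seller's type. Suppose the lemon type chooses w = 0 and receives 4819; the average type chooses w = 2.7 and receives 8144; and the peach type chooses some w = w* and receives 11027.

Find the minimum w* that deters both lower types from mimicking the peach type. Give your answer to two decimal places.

13.83

Average type (on-path payoff 8144 − 259×2.7 = 7444.7) won't mimic when 7444.7 ≥ 11027 − 259·w*, i.e. w* ≥ 13.83.
Lemon type (on-path payoff 4819) won't mimic when 4819 ≥ 11027 − 491·w*, i.e. w* ≥ 12.64.
Both must hold, so w* = max(12.64, 13.83) = 13.83. The average type's constraint binds.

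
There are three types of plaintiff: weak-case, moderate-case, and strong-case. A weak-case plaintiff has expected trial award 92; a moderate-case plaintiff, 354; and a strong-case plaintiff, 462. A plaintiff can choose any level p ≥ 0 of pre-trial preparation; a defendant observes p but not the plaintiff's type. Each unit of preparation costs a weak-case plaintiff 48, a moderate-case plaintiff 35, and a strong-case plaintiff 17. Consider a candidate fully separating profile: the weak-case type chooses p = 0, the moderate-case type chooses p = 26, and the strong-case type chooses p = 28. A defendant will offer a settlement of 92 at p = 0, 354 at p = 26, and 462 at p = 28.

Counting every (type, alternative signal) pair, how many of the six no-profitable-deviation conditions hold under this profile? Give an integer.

3

Weak-case (own payoff 92): to p=26 gives 354 − 48×26 = -894 → no gain ✓; to p=28 gives 462 − 48×28 = -882 → no gain ✓.
Strong-case (own payoff 462 − 17×28 = -14): to p=0 gives 92 → profitable ✗; to p=26 gives 354 − 17×26 = -88 → no gain ✓.
Moderate-case (own payoff 354 − 35×26 = -556): to p=0 gives 92 → profitable ✗; to p=28 gives 462 − 35×28 = -518 → profitable ✗.
3 of the 6 constraints hold; not an equilibrium.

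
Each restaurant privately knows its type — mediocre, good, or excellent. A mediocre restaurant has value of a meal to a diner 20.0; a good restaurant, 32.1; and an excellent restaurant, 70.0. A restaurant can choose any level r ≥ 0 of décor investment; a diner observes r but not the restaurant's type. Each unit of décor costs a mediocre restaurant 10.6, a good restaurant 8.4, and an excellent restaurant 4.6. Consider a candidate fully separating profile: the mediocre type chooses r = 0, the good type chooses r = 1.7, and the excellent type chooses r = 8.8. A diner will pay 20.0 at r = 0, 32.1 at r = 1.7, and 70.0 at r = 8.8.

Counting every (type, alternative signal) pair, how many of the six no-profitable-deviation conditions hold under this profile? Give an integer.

Good (own payoff 32.1 − 8.4×1.7 = 17.82): to r=0 gives 20.0 → profitable ✗; to r=8.8 gives 70.0 − 8.4×8.8 = -3.92 → no gain ✓.
Mediocre (own payoff 20.0): to r=1.7 gives 32.1 − 10.6×1.7 = 14.08 → no gain ✓; to r=8.8 gives 70.0 − 10.6×8.8 = -23.28 → no gain ✓.
Excellent (own payoff 70.0 − 4.6×8.8 = 29.52): to r=0 gives 20.0 → no gain ✓; to r=1.7 gives 32.1 − 4.6×1.7 = 24.28 → no gain ✓.
5 of the 6 constraints hold; not an equilibrium.

5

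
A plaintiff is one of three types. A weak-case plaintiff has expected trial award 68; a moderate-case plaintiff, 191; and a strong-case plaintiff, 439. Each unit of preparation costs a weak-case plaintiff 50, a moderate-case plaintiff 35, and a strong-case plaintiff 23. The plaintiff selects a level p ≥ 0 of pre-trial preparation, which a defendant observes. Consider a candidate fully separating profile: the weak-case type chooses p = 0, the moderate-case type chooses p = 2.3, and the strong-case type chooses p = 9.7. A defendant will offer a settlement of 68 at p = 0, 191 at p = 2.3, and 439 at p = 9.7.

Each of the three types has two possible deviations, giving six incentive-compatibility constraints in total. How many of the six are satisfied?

5

Weak-case (own payoff 68): to p=2.3 gives 191 − 50×2.3 = 76 → profitable ✗; to p=9.7 gives 439 − 50×9.7 = -46 → no gain ✓.
Moderate-case (own payoff 191 − 35×2.3 = 110.5): to p=0 gives 68 → no gain ✓; to p=9.7 gives 439 − 35×9.7 = 99.5 → no gain ✓.
Strong-case (own payoff 439 − 23×9.7 = 215.9): to p=0 gives 68 → no gain ✓; to p=2.3 gives 191 − 23×2.3 = 138.1 → no gain ✓.
5 of the 6 constraints hold; not an equilibrium.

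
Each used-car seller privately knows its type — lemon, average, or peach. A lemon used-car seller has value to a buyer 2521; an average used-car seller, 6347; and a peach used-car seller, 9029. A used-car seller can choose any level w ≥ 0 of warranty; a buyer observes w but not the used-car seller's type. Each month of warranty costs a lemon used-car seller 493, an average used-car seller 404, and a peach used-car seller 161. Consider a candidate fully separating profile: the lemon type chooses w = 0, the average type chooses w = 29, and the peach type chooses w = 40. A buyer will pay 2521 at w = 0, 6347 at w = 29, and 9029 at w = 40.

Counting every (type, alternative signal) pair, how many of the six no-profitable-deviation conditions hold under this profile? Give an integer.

Peach (own payoff 9029 − 161×40 = 2589): to w=0 gives 2521 → no gain ✓; to w=29 gives 6347 − 161×29 = 1678 → no gain ✓.
Lemon (own payoff 2521): to w=29 gives 6347 − 493×29 = -7950 → no gain ✓; to w=40 gives 9029 − 493×40 = -10691 → no gain ✓.
Average (own payoff 6347 − 404×29 = -5369): to w=0 gives 2521 → profitable ✗; to w=40 gives 9029 − 404×40 = -7131 → no gain ✓.
5 of the 6 constraints hold; not an equilibrium.

5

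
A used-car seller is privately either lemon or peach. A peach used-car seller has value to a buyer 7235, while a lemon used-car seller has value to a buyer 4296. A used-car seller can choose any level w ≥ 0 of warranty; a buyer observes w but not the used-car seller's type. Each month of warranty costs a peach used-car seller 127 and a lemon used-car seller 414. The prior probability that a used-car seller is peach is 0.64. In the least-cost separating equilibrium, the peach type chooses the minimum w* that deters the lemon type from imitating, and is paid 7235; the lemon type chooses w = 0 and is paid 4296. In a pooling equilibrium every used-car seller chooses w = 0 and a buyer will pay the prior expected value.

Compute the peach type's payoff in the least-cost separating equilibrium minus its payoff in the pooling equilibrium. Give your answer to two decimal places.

Least-cost separating signal: w* solves 4296 = 7235 − 414·w*, so w* = (7235 − 4296)/414 ≈ 7.0990.
Peach type's separating payoff: 7235 − 127 × w* = 7235 − 127 × (7235 − 4296)/414 = 7235 − 373253/414 ≈ 6333.4227.
Pooling payoff: 0.64 × 7235 + 0.36 × 4296 = 6176.96.
Difference: 6333.4227 − 6176.96 = 156.4627, i.e. 156.46 to two decimal places.
The peach type prefers to separate.

156.46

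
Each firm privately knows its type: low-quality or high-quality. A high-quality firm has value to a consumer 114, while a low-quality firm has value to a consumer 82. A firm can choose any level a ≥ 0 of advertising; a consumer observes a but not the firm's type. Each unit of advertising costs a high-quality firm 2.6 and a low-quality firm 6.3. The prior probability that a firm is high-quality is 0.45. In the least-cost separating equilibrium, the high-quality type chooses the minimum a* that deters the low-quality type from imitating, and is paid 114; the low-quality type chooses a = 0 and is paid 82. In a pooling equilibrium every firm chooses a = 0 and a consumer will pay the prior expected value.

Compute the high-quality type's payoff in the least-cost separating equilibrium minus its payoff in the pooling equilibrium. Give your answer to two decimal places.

4.39

Least-cost separating signal: a* solves 82 = 114 − 6.3·a*, so a* = (114 − 82)/6.3 ≈ 5.0794.
High-quality type's separating payoff: 114 − 2.6 × a* = 114 − 2.6 × (114 − 82)/6.3 = 114 − 83.2/6.3 ≈ 100.7937.
Pooling payoff: 0.45 × 114 + 0.55 × 82 = 96.4.
Difference: 100.7937 − 96.4 = 4.3937, i.e. 4.39 to two decimal places.
The high-quality type prefers to separate.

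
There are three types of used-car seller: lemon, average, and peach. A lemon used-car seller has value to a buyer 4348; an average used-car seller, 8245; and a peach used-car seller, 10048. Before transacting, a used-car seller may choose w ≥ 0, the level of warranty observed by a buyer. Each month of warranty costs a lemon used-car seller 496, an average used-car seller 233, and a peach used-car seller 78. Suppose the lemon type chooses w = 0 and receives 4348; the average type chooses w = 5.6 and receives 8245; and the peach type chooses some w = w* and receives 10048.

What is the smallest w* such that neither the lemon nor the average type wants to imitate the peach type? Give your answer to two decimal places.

13.34

Lemon type (on-path payoff 4348) won't mimic when 4348 ≥ 10048 − 496·w*, i.e. w* ≥ 11.49.
Average type (on-path payoff 8245 − 233×5.6 = 6940.2) won't mimic when 6940.2 ≥ 10048 − 233·w*, i.e. w* ≥ 13.34.
Both must hold, so w* = max(11.49, 13.34) = 13.34. The average type's constraint binds.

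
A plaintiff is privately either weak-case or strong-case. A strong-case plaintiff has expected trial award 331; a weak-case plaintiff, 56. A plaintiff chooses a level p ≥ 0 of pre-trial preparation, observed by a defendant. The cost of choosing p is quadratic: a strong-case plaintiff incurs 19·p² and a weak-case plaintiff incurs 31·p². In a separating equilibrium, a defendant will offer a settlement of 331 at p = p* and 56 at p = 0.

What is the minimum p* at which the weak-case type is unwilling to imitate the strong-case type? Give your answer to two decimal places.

2.98

The weak-case type at p = 0 receives 56; imitating at p* yields 331 − 31·p*².
Indifference: 56 = 331 − 31·p*², so p*² = (331 − 56) / 31 ≈ 8.8710.
p* = √8.8710 ≈ 2.98.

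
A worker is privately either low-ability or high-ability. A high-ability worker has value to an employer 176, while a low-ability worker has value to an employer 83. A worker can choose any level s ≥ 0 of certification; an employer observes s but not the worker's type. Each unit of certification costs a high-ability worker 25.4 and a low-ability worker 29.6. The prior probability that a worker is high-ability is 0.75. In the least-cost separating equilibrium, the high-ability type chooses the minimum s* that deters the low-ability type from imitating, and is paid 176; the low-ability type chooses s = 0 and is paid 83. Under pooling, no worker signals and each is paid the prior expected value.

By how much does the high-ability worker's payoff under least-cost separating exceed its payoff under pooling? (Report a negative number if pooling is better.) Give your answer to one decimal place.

Least-cost separating signal: s* solves 83 = 176 − 29.6·s*, so s* = (176 − 83)/29.6 ≈ 3.1419.
High-ability type's separating payoff: 176 − 25.4 × s* = 176 − 25.4 × (176 − 83)/29.6 = 176 − 2362.2/29.6 ≈ 96.196.
Pooling payoff: 0.75 × 176 + 0.25 × 83 = 152.75.
Difference: 96.196 − 152.75 = -56.554, i.e. -56.6 to one decimal place.
The high-ability type would prefer the pooling outcome.

-56.6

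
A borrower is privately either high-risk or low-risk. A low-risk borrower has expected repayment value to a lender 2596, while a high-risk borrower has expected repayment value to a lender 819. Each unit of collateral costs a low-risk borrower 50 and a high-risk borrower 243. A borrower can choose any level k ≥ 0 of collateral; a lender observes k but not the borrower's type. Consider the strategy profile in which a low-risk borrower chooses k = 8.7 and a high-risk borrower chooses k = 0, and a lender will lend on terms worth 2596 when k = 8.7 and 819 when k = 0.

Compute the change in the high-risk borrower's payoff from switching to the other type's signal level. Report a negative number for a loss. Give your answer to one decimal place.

-337.1

Playing k = 0 the high-risk borrower receives 819.
Deviating to k = 8.7 brings payment 2596 at cost 243 × 8.7 = 2114.1, netting 481.9.
Gain from deviating: 481.9 − 819 = -337.1.
The gain is negative, so the high-risk type's incentive-compatibility constraint is satisfied.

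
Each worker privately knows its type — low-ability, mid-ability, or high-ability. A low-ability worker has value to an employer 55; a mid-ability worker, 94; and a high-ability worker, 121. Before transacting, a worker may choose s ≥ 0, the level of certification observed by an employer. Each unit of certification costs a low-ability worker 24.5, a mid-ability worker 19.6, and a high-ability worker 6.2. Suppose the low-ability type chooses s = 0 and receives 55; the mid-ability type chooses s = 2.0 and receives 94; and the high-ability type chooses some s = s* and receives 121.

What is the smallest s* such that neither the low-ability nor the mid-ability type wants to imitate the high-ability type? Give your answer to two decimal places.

Mid-ability type (on-path payoff 94 − 19.6×2.0 = 54.8) won't mimic when 54.8 ≥ 121 − 19.6·s*, i.e. s* ≥ 3.38.
Low-ability type (on-path payoff 55) won't mimic when 55 ≥ 121 − 24.5·s*, i.e. s* ≥ 2.69.
Both must hold, so s* = max(2.69, 3.38) = 3.38. The mid-ability type's constraint binds.

3.38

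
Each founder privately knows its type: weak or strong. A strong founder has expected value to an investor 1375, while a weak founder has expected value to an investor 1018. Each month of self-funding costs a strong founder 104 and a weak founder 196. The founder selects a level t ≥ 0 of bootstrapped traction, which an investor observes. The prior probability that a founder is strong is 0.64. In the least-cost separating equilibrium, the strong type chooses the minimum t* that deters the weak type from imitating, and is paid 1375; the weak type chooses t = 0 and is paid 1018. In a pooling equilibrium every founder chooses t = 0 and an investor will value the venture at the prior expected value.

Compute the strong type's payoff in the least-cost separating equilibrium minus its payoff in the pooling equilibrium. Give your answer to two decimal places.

-60.91

Least-cost separating signal: t* solves 1018 = 1375 − 196·t*, so t* = (1375 − 1018)/196 ≈ 1.8214.
Strong type's separating payoff: 1375 − 104 × t* = 1375 − 104 × (1375 − 1018)/196 = 1375 − 37128/196 ≈ 1185.5714.
Pooling payoff: 0.64 × 1375 + 0.36 × 1018 = 1246.48.
Difference: 1185.5714 − 1246.48 = -60.9086, i.e. -60.91 to two decimal places.
The strong type would prefer the pooling outcome.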